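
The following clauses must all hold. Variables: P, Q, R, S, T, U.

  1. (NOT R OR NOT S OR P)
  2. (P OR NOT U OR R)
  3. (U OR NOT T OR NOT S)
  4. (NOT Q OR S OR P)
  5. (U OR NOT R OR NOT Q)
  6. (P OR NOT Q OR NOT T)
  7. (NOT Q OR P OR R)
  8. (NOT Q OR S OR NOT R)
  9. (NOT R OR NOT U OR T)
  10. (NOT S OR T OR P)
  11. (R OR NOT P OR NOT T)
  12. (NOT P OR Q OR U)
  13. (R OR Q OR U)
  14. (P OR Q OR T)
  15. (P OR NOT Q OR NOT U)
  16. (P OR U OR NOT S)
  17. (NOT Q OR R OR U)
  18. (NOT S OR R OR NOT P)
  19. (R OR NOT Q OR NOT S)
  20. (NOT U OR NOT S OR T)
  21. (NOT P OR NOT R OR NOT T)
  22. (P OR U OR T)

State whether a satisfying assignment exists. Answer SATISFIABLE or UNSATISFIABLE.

SATISFIABLE

Try P = False.
Branch on Q: take Q = False.
  then T is forced to True.
For the remaining variables, R = True, S = False, U = True works.
Every clause has at least one true literal under this assignment.
So P = 0  Q = 0  R = 1  S = 0  T = 1  U = 1 is a satisfying assignment.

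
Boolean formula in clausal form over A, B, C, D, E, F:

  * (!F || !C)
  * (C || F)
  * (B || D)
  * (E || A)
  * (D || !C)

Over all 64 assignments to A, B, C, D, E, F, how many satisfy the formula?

Split on C, then D.
  C=T, D=T: B free; 3 ways for (A,E,F) × 2^1 = 6.
  C=T, D=F: a clause becomes empty — 0.
  C=F, D=T: B free; 3 ways for (A,E,F) × 2^1 = 6.
  C=F, D=F: remaining (A,B,E,F) ∈ {(F,T,T,T); (T,T,F,T); (T,T,T,T)} — 3.
Total: 6 + 0 + 6 + 3 = 15.

15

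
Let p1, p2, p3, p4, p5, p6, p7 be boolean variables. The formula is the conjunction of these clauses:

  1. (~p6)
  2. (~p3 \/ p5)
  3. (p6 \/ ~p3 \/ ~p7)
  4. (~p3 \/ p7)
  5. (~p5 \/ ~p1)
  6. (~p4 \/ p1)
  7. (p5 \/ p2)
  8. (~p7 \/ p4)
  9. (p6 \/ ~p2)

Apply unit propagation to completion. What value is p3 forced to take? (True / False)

False

Unit clause (~p6) sets p6 = False.
(p6 \/ ~p2) with p6 = False leaves only ~p2, so p2 = False.
(p5 \/ p2): since p2 = False, the clause reduces to (p5). p5 = True.
(~p5 \/ ~p1) with p5 = True leaves only ~p1, so p1 = False.
(p1 \/ ~p4): since p1 = False, the clause reduces to (~p4). p4 = False.
(p4 \/ ~p7) with p4 = False leaves only ~p7, so p7 = False.
(p7 \/ ~p3) with p7 = False leaves only ~p3, so p3 = False.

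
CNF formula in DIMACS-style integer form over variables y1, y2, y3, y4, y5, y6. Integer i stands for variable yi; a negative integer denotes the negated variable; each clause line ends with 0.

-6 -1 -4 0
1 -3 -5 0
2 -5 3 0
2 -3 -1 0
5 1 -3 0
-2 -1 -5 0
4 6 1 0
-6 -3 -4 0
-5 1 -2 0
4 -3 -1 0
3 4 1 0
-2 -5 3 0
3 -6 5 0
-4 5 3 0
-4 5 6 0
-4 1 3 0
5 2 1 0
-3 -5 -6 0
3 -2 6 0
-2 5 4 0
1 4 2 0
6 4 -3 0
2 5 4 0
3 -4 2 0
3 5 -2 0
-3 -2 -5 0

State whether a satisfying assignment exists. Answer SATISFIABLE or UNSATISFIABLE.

UNSATISFIABLE

y3 = True:
  y1 = True:
    propagation gives y2=True, y5=False, y4=True, y6=False; an empty clause results — contradiction.
  y1 = False:
    propagation gives y5=False; an empty clause results — contradiction.
y3 = False:
  y2 = True:
    propagation gives y5=False; an empty clause results — contradiction.
  y2 = False:
    propagation gives y5=False, y6=False, y4=False; an empty clause results — contradiction.
Every branch closes, so no satisfying assignment exists.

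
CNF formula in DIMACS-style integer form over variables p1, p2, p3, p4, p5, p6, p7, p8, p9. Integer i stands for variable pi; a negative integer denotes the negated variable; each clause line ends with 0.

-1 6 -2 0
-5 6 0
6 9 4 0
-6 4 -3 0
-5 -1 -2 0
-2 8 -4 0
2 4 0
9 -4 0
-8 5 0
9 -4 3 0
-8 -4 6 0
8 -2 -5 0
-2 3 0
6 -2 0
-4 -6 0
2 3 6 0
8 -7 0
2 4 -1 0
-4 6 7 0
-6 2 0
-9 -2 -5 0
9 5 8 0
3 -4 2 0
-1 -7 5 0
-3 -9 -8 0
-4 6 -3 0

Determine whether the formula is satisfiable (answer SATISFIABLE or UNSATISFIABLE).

UNSATISFIABLE

p2 = True:
  propagation gives p3=True, p6=True, p4=True; an empty clause results — contradiction.
p2 = False:
  propagation gives p4=True, p9=True, p6=False, p5=False; an empty clause results — contradiction.
Every branch closes, so no satisfying assignment exists.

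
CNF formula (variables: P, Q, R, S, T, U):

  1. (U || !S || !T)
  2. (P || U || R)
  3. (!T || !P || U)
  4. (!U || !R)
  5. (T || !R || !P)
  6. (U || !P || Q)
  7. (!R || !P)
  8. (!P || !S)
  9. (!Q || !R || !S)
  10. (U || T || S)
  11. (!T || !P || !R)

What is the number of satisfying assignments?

15

Split on P, then R.
  P=T, R=T: a clause becomes empty — 0.
  P=T, R=F: remaining (Q,S,T,U) ∈ {(F,F,F,T); (F,F,T,T); (T,F,F,T); (T,F,T,T)} — 4.
  P=F, R=T: remaining (Q,S,T,U) ∈ {(F,F,T,F); (F,T,F,F); (T,F,T,F)} — 3.
  P=F, R=F: forces U=T; Q, S, T free → 2^3 = 8.
Total: 0 + 4 + 3 + 8 = 15.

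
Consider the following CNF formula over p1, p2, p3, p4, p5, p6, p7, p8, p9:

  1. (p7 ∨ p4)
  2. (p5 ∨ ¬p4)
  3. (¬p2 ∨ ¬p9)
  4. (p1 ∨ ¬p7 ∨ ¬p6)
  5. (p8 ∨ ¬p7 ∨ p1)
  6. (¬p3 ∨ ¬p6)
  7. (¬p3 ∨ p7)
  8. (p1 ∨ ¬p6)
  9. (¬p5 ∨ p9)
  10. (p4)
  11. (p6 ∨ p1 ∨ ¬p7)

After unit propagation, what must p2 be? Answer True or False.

Unit clause (p4) sets p4 = True.
From (p5 ∨ ¬p4) and p4 = True: p5 = True.
In (¬p5 ∨ p9), ¬p5 is now false; p9 must hold, so p9 = True.
(¬p2 ∨ ¬p9) with p9 = True leaves only ¬p2, so p2 = False.

False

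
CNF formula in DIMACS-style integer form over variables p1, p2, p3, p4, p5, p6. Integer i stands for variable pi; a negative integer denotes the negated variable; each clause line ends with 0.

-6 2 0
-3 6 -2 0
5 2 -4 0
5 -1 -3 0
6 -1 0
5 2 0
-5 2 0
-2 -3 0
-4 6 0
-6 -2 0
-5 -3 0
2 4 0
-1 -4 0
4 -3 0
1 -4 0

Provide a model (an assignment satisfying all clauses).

Pure literal: p3 appears only negated; assign p3 = False.
Branch on p1: take p1 = False.
  then p4 is forced to False.
  then p2 is forced to True.
  then p6 is forced to False.
p5 is now unconstrained; take p5 = True.
Every clause has at least one true literal under this assignment.

p1=F, p2=T, p3=F, p4=F, p5=T, p6=F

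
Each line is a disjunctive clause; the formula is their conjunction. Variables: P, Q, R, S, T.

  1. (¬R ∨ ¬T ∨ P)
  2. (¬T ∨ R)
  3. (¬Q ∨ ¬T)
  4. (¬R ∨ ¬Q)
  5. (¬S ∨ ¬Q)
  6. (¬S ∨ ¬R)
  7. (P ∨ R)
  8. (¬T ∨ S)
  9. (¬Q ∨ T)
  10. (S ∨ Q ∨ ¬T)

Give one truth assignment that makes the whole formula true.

P=T, Q=F, R=F, S=F, T=F

P occurs only positively in the remaining clauses — set P = True.
Branch on Q: take Q = False.
The remaining clauses are satisfied by R = False, S = False, T = False.
Every clause has at least one true literal under this assignment.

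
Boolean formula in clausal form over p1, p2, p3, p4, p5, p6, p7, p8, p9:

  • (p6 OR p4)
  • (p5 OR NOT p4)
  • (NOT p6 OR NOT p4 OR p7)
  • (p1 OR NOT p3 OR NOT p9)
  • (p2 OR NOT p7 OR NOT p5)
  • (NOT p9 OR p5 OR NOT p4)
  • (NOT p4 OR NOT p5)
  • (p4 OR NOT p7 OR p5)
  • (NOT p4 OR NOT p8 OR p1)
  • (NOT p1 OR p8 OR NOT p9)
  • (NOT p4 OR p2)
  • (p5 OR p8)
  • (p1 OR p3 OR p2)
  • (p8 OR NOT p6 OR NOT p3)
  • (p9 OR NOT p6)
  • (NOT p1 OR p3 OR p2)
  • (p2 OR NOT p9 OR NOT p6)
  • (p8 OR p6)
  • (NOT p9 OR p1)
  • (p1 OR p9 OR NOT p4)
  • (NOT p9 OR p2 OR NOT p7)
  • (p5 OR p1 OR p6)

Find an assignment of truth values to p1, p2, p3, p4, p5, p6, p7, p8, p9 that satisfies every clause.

p1=True, p2=True, p3=True, p4=False, p5=True, p6=True, p7=True, p8=True, p9=True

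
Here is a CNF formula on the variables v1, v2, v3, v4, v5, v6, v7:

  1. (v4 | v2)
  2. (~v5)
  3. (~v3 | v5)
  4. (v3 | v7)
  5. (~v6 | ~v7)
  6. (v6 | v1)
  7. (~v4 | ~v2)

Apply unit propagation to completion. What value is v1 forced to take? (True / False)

(~v5) stands alone — v5 = False.
(v5 | ~v3): since v5 = False, the clause reduces to (~v3). v3 = False.
From (v7 | v3) and v3 = False: v7 = True.
In (~v6 | ~v7), ~v7 is now false; ~v6 must hold, so v6 = False.
In (v1 | v6), v6 is now false; v1 must hold, so v1 = True.

True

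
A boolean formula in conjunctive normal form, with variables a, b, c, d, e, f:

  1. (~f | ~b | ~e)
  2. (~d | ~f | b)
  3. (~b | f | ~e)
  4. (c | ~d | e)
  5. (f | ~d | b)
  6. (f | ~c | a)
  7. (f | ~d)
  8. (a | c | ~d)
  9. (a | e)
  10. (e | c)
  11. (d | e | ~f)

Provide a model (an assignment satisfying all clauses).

a=False, b=False, c=False, d=False, e=True, f=True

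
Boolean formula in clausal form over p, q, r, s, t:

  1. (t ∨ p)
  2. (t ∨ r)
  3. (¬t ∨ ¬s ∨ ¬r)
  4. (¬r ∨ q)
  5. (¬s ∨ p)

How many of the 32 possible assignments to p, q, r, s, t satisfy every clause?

Case analysis on r and t:
  r=1, t=1: remaining (p,q,s) ∈ {(0,1,0); (1,1,0)} — 2.
  r=1, t=0: remaining (p,q,s) ∈ {(1,1,0); (1,1,1)} — 2.
  r=0, t=1: q free; 3 ways for (p,s) × 2^1 = 6.
  r=0, t=0: a clause becomes empty — 0.
Total: 2 + 2 + 6 + 0 = 10.

10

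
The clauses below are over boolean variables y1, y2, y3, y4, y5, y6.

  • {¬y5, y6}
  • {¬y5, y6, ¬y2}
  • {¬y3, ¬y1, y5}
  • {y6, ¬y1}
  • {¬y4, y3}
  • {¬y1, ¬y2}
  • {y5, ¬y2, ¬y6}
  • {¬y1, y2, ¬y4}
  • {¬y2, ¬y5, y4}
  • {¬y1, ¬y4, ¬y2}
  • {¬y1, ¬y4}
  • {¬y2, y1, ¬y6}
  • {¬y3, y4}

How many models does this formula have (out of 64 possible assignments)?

10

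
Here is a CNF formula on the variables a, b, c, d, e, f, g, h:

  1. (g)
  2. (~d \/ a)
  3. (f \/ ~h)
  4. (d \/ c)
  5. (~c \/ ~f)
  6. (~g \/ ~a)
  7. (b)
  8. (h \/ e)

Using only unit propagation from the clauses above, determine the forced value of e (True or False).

True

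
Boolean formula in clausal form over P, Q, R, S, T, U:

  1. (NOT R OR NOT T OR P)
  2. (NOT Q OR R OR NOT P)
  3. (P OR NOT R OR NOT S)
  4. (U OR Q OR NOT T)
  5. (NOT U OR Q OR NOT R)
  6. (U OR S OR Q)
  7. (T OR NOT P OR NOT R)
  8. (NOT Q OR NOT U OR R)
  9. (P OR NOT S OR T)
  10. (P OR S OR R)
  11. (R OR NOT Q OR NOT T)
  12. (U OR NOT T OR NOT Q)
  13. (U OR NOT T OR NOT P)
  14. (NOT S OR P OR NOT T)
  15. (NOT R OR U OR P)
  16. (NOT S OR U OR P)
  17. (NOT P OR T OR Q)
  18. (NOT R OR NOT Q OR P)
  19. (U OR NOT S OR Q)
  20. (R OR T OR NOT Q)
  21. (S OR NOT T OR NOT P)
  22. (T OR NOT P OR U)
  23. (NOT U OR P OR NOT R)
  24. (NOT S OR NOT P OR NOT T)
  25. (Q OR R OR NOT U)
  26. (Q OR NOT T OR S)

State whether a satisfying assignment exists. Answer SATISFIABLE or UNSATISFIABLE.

P = True:
  Q = True:
    propagation gives R=True, T=True, U=True, S=True; an empty clause results — contradiction.
  Q = False:
    propagation gives T=True, U=True, R=False; an empty clause results — contradiction.
P = False:
  Q = True:
    propagation gives R=False, U=False, S=True; an empty clause results — contradiction.
  Q = False:
    S = True:
      propagation gives R=False, T=True; contradiction.
    S = False:
      propagation gives U=True, R=False; contradiction.
Every branch closes, so no satisfying assignment exists.

UNSATISFIABLE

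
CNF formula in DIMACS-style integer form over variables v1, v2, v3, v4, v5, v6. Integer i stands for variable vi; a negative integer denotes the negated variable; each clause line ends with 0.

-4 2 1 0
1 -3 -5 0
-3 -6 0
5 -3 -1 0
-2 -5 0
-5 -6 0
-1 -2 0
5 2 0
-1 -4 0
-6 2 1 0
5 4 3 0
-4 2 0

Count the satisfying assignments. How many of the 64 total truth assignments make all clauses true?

7

Split on v1, then v2.
  v1=1, v2=1: a clause becomes empty — 0.
  v1=1, v2=0: remaining (v3,v4,v5,v6) ∈ {(0,0,1,0); (1,0,1,0)} — 2.
  v1=0, v2=1: remaining (v3,v4,v5,v6) ∈ {(0,1,0,0); (0,1,0,1); (1,0,0,0); (1,1,0,0)} — 4.
  v1=0, v2=0: remaining (v3,v4,v5,v6) ∈ {(0,0,1,0)} — 1.
Total: 0 + 2 + 4 + 1 = 7.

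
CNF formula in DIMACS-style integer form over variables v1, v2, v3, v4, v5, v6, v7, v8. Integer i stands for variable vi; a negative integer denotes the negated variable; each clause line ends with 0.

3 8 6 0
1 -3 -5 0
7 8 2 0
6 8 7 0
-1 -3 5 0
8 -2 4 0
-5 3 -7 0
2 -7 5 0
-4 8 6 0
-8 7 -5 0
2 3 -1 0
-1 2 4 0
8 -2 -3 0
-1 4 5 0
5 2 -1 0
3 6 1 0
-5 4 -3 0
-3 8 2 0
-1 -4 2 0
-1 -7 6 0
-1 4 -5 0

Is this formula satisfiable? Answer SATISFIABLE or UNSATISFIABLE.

SATISFIABLE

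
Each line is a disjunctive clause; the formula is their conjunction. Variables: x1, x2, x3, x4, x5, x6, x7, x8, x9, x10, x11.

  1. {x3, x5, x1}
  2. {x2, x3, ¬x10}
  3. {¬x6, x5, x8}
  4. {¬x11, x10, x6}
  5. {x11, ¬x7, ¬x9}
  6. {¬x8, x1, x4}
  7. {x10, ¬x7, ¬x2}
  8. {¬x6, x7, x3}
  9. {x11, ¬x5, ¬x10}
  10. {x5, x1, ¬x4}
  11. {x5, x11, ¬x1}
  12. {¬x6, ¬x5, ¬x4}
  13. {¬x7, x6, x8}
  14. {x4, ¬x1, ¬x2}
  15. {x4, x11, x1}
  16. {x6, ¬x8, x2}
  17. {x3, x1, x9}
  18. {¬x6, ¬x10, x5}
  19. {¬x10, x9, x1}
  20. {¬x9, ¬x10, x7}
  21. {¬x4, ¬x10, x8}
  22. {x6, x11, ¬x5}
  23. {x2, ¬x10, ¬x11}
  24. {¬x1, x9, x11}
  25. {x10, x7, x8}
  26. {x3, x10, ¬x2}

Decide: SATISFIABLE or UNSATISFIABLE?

Set x1 = True and propagate.
Set x2 = True and propagate.
  then x4 is forced to True.
Set x3 = False and propagate.
  then x10 is forced to True.
  then x8 is forced to True.
For the remaining variables, x5 = True, x6 = False, x7 = True, x9 = False, x11 = True works.
So x1=T  x2=T  x3=F  x4=T  x5=T  x6=F  x7=T  x8=T  x9=F  x10=T  x11=T is a satisfying assignment.

SATISFIABLE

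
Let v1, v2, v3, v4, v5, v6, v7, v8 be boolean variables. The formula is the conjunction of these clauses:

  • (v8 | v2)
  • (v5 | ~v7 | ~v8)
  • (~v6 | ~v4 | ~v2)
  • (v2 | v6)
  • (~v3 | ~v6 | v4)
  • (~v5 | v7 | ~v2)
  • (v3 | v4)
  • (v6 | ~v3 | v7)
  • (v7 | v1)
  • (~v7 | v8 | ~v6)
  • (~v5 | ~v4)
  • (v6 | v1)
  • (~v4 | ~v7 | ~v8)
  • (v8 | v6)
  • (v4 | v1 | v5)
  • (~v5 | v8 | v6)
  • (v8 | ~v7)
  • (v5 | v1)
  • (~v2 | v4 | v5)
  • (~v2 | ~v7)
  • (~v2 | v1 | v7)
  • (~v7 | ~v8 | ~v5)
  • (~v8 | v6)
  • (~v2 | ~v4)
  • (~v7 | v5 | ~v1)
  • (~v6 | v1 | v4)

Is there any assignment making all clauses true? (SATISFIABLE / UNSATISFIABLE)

SATISFIABLE

Try v1 = True.
Try v2 = False.
  then v8 is forced to True.
  then v6 is forced to True.
Try v3 = True.
  then v4 is forced to True.
  then v5 is forced to False.
  then v7 is forced to False.
Every clause has at least one true literal under this assignment.
So v1=True, v2=False, v3=True, v4=True, v5=False, v6=True, v7=False, v8=True is a satisfying assignment.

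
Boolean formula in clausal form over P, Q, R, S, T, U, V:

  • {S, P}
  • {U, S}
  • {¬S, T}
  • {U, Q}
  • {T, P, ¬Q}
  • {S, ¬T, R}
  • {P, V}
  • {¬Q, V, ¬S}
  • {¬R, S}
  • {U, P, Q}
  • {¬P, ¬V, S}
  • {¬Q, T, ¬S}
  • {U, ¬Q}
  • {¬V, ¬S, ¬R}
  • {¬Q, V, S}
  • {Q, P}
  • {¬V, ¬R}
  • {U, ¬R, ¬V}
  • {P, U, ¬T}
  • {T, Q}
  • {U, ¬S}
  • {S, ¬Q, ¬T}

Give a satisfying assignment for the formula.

P=False, Q=True, R=False, S=True, T=True, U=True, V=True

Pure literal: U appears only positively; assign U = True.
Try P = False.
  then S is forced to True.
  then T is forced to True.
  then V is forced to True.
  then R is forced to False.
  then Q is forced to True.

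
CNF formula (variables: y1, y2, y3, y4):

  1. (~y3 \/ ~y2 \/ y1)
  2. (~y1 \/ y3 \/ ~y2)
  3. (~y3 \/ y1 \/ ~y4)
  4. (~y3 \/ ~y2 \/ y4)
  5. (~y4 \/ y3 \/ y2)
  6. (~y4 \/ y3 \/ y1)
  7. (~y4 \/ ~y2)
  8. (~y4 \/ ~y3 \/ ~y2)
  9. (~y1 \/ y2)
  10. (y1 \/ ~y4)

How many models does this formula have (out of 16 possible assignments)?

3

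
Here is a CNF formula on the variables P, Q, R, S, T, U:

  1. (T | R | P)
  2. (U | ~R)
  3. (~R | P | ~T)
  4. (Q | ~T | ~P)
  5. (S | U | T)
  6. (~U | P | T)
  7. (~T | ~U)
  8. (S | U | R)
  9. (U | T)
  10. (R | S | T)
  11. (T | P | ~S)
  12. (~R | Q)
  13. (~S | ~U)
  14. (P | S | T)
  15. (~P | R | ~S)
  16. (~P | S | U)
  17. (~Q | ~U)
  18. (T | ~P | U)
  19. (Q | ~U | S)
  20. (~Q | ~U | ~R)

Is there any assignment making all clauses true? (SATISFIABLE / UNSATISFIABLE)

SATISFIABLE

Try P = False.
The remaining clauses are satisfied by Q = False, R = False, S = True, T = True, U = False.
So P=0, Q=0, R=0, S=1, T=1, U=0 is a satisfying assignment.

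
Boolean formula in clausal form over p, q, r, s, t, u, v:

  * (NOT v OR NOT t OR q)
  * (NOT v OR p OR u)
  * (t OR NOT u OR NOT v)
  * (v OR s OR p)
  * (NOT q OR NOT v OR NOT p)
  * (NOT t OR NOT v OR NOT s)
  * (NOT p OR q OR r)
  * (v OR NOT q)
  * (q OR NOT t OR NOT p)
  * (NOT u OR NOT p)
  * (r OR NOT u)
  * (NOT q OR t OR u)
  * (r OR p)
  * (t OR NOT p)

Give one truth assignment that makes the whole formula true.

p=F, q=F, r=T, s=T, t=F, u=F, v=F

Check each clause:
  1. (NOT t OR q OR NOT v) — NOT v is true.
  2. (u OR p OR NOT v) — NOT v is true.
  3. (t OR NOT v OR NOT u) — NOT v is true.
  4. (v OR s OR p) — s is true.
  5. (NOT p OR NOT q OR NOT v) — NOT v is true.
  6. (NOT s OR NOT t OR NOT v) — NOT v is true.
  7. (NOT p OR q OR r) — r is true.
  8. (v OR NOT q) — NOT q is true.
  9. (NOT t OR q OR NOT p) — NOT t is true.
  10. (NOT u OR NOT p) — NOT u is true.
  11. (NOT u OR r) — NOT u is true.
  12. (NOT q OR t OR u) — NOT q is true.
  13. (p OR r) — r is true.
  14. (NOT p OR t) — NOT p is true.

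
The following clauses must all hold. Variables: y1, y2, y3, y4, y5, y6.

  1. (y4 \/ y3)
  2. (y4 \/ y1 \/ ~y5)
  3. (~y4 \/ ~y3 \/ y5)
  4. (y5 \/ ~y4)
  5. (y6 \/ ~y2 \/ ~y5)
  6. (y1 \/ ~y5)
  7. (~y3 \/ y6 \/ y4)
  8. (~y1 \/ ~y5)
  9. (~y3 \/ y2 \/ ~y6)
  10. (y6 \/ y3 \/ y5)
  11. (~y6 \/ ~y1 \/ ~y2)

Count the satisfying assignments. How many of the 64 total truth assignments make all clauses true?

1

Satisfying assignments:
  y1=0 y2=1 y3=1 y4=0 y5=0 y6=1
Count: 1.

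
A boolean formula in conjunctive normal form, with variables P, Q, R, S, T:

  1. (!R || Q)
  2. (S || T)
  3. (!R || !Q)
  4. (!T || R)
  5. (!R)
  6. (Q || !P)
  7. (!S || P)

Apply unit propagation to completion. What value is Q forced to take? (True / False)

(!R) is a unit clause: R = False.
In (R || !T), R is now false; !T must hold, so T = False.
(T || S) with T = False leaves only S, so S = True.
From (!S || P) and S = True: P = True.
(Q || !P): since P = True, the clause reduces to (Q). Q = True.

True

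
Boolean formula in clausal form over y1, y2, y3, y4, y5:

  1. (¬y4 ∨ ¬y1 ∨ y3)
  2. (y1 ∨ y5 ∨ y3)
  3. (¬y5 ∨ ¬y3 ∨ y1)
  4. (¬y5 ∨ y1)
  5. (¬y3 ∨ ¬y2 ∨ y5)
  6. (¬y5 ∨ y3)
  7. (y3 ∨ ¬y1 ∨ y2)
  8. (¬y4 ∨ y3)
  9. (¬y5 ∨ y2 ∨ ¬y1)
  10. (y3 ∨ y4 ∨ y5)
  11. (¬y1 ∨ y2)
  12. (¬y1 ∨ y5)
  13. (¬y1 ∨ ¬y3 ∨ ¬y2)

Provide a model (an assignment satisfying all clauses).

y1=F, y2=F, y3=T, y4=F, y5=F

Try y1 = False.
  then y5 is forced to False.
  then y3 is forced to True.
  then y2 is forced to False.
y4 is now unconstrained; take y4 = False.
Every clause has at least one true literal under this assignment.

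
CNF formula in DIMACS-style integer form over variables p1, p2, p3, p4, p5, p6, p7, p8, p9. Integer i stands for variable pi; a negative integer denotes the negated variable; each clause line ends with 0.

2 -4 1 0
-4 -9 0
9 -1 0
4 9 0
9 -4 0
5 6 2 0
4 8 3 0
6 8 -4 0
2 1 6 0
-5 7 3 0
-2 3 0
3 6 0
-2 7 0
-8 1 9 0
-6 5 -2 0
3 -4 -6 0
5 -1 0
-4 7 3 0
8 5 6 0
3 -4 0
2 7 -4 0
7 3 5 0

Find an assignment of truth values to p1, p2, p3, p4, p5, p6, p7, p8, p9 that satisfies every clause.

p3 occurs only positively in the remaining clauses — set p3 = True.
Branch on p1: take p1 = True.
  then p9 is forced to True.
  then p4 is forced to False.
  then p5 is forced to True.
Set p2 = False and propagate.
p6, p7, p8 are now unconstrained; take p6 = True, p7 = False, p8 = True.

p1=True, p2=False, p3=True, p4=False, p5=True, p6=True, p7=False, p8=True, p9=True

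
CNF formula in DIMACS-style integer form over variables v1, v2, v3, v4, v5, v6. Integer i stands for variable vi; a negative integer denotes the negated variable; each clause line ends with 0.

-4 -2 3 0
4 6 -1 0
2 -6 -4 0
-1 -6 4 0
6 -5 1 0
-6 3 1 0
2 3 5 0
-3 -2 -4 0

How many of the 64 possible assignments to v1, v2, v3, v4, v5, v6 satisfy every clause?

Case analysis on v4 and v6:
  v4=1, v6=1: a clause becomes empty — 0.
  v4=1, v6=0: remaining (v1,v2,v3,v5) ∈ {(0,0,1,0); (1,0,0,1); (1,0,1,0); (1,0,1,1)} — 4.
  v4=0, v6=1: remaining (v1,v2,v3,v5) ∈ {(0,0,1,0); (0,0,1,1); (0,1,1,0); (0,1,1,1)} — 4.
  v4=0, v6=0: remaining (v1,v2,v3,v5) ∈ {(0,0,1,0); (0,1,0,0); (0,1,1,0)} — 3.
Total: 0 + 4 + 4 + 3 = 11.

11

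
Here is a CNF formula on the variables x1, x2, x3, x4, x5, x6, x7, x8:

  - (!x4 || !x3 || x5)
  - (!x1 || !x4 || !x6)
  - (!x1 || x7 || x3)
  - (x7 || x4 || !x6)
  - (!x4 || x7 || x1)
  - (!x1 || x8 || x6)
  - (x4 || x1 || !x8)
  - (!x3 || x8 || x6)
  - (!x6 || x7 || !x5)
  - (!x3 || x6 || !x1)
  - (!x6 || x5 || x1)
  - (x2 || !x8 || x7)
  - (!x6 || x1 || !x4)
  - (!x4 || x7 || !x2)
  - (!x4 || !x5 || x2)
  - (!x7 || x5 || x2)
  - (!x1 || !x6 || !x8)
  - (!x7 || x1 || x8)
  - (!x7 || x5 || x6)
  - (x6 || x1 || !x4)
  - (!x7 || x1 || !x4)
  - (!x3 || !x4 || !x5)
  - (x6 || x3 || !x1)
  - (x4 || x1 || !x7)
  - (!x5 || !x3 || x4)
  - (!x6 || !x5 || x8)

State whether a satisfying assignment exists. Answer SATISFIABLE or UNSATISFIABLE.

Set x1 = False and propagate.
The remaining clauses are satisfied by x2 = True, x3 = False, x4 = False, x5 = False, x6 = False, x7 = False, x8 = False.
Every clause has at least one true literal under this assignment.
So x1=False, x2=True, x3=False, x4=False, x5=False, x6=False, x7=False, x8=False is a satisfying assignment.

SATISFIABLE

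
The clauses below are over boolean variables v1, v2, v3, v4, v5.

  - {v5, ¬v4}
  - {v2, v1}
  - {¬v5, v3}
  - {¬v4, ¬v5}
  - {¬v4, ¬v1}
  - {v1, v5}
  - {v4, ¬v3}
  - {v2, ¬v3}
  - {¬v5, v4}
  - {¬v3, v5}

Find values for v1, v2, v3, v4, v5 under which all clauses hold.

v1=T, v2=F, v3=F, v4=F, v5=F

Try v1 = True.
  then v4 is forced to False.
  then v3 is forced to False.
  then v5 is forced to False.
v2 is now unconstrained; take v2 = False.
Check each clause:
  1. {¬v4, v5} — ¬v4 is true.
  2. {v2, v1} — v1 is true.
  3. {¬v5, v3} — ¬v5 is true.
  4. {¬v4, ¬v5} — ¬v5 is true.
  5. {¬v4, ¬v1} — ¬v4 is true.
  6. {v1, v5} — v1 is true.
  7. {¬v3, v4} — ¬v3 is true.
  8. {v2, ¬v3} — ¬v3 is true.
  9. {v4, ¬v5} — ¬v5 is true.
  10. {¬v3, v5} — ¬v3 is true.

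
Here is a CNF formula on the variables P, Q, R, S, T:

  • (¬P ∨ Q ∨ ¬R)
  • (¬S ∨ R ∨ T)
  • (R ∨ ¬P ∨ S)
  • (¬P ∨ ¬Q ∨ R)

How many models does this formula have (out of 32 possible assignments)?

Case analysis on R and P:
  R=T, P=T: remaining (Q,S,T) ∈ {(T,F,F); (T,F,T); (T,T,F); (T,T,T)} — 4.
  R=T, P=F: Q, S, T free → 2^3 = 8.
  R=F, P=T: remaining (Q,S,T) ∈ {(F,T,T)} — 1.
  R=F, P=F: Q free; 3 ways for (S,T) × 2^1 = 6.
Total: 4 + 8 + 1 + 6 = 19.

19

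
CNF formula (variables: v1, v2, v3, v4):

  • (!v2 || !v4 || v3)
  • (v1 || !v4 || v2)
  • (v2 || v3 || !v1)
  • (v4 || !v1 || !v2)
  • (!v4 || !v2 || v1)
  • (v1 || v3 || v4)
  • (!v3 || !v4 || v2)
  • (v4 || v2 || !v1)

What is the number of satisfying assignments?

The models are:
  v1=0 v2=0 v3=1 v4=0
  v1=0 v2=1 v3=1 v4=0
  v1=1 v2=1 v3=1 v4=1
Count: 3.

3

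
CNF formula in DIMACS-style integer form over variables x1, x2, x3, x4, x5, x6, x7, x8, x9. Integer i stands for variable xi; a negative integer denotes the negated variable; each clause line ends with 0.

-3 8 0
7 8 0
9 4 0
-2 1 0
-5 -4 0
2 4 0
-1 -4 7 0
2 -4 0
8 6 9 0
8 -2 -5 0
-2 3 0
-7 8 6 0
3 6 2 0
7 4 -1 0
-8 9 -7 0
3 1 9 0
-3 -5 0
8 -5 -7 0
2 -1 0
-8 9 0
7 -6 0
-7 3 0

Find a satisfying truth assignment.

x1=T, x2=T, x3=T, x4=F, x5=F, x6=F, x7=T, x8=T, x9=T

Pure literal: x5 appears only negated; assign x5 = False.
Pure literal: x9 appears only positively; assign x9 = True.
Set x1 = True and propagate.
  then x2 is forced to True.
  then x3 is forced to True.
  then x8 is forced to True.
The remaining clauses are satisfied by x4 = False, x6 = False, x7 = True.
Every clause has at least one true literal under this assignment.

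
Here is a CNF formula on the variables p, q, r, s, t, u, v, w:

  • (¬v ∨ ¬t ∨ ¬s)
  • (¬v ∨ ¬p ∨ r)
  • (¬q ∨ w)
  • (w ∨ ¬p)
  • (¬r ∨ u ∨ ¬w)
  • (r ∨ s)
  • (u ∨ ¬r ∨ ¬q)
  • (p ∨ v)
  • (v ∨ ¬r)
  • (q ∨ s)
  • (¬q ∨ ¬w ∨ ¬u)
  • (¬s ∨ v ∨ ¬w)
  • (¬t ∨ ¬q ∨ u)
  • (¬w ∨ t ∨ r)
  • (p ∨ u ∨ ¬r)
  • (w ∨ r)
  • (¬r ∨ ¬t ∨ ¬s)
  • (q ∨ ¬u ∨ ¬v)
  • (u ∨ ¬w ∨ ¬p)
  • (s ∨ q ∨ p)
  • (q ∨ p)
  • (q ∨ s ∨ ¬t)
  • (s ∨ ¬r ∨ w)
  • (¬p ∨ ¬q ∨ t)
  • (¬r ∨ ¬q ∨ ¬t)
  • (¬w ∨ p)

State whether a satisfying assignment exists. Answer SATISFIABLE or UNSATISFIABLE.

UNSATISFIABLE

q = True:
  propagation gives w=True, u=False, r=False, s=True; an empty clause results — contradiction.
q = False:
  propagation gives s=True, p=True, w=True, v=True; an empty clause results — contradiction.
Every branch closes, so no satisfying assignment exists.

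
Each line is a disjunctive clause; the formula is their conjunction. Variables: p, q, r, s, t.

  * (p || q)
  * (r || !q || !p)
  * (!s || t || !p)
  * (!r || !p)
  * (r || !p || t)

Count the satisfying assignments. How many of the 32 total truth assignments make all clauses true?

10

Split on p, then r.
  p=1, r=1: a clause becomes empty — 0.
  p=1, r=0: remaining (q,s,t) ∈ {(0,0,1); (0,1,1)} — 2.
  p=0, r=1: remaining (q,s,t) ∈ {(1,0,0); (1,0,1); (1,1,0); (1,1,1)} — 4.
  p=0, r=0: remaining (q,s,t) ∈ {(1,0,0); (1,0,1); (1,1,0); (1,1,1)} — 4.
Total: 0 + 2 + 4 + 4 = 10.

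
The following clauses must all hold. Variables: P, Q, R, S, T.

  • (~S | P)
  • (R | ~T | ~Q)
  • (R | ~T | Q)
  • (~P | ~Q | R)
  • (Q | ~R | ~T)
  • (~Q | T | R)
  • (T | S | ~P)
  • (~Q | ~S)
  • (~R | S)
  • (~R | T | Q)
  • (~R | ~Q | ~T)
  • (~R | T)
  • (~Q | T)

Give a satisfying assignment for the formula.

Try P = False.
  then S is forced to False.
  then R is forced to False.
For the remaining variables, Q = False, T = False works.
Check each clause:
  1. (~S | P) — ~S is true.
  2. (~Q | R | ~T) — ~Q is true.
  3. (Q | R | ~T) — ~T is true.
  4. (R | ~P | ~Q) — ~Q is true.
  5. (Q | ~T | ~R) — ~T is true.
  6. (~Q | R | T) — ~Q is true.
  7. (T | ~P | S) — ~P is true.
  8. (~S | ~Q) — ~S is true.
  9. (S | ~R) — ~R is true.
  10. (T | Q | ~R) — ~R is true.
  11. (~Q | ~R | ~T) — ~T is true.
  12. (T | ~R) — ~R is true.
  13. (T | ~Q) — ~Q is true.

P=False, Q=False, R=False, S=False, T=False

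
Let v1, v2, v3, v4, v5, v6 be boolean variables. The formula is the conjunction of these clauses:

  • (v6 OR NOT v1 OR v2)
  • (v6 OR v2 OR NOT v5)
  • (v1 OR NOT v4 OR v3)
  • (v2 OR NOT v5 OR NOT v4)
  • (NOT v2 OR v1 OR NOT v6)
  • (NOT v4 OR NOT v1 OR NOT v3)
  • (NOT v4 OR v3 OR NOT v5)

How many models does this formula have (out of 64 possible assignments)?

Split on v1, then v2.
  v1=1, v2=1: v6 free; 5 ways for (v3,v4,v5) × 2^1 = 10.
  v1=1, v2=0: 5 of the 16 assignments to (v3,v4,v5,v6) work.
  v1=0, v2=1: v5 free; 3 ways for (v3,v4,v6) × 2^1 = 6.
  v1=0, v2=0: 8 of the 16 assignments to (v3,v4,v5,v6) work.
Total: 10 + 5 + 6 + 8 = 29.

29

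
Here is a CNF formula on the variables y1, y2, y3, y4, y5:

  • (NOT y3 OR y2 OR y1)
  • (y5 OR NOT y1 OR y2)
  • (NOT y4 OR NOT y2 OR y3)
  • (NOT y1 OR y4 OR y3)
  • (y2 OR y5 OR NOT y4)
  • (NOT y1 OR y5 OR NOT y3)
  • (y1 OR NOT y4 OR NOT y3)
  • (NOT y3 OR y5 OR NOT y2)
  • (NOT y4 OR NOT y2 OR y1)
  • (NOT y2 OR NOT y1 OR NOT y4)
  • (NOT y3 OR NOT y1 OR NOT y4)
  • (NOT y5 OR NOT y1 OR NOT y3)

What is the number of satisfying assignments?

Satisfying assignments:
  y1=0 y2=0 y3=0 y4=0 y5=0
  y1=0 y2=0 y3=0 y4=0 y5=1
  y1=0 y2=0 y3=0 y4=1 y5=1
  y1=0 y2=1 y3=0 y4=0 y5=0
  y1=0 y2=1 y3=0 y4=0 y5=1
  y1=0 y2=1 y3=1 y4=0 y5=1
  y1=1 y2=0 y3=0 y4=1 y5=1
That's 7 in total.

7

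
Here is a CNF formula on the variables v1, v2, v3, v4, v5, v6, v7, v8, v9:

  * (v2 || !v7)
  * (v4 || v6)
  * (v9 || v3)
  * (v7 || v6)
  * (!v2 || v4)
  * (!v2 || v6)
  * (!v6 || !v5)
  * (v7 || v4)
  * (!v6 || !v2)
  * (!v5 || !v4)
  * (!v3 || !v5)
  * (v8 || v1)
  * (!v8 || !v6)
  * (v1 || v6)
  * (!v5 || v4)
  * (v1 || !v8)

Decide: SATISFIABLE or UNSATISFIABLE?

v1 occurs only positively in the remaining clauses — set v1 = True.
Pure literal: v5 appears only negated; assign v5 = False.
Set v2 = False and propagate.
  then v7 is forced to False.
  then v6 is forced to True.
  then v4 is forced to True.
  then v8 is forced to False.
The remaining clauses are satisfied by v3 = False, v9 = True.
Every clause has at least one true literal under this assignment.
So v1 = 1, v2 = 0, v3 = 0, v4 = 1, v5 = 0, v6 = 1, v7 = 0, v8 = 0, v9 = 1 is a satisfying assignment.

SATISFIABLE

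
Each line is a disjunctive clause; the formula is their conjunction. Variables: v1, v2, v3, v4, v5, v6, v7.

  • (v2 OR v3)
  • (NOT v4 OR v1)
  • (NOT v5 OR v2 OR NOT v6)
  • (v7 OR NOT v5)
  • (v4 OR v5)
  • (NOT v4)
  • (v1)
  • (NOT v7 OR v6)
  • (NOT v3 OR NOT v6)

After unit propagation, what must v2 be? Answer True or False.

(NOT v4) is a unit clause: v4 = False.
In (v4 OR v5), v4 is now false; v5 must hold, so v5 = True.
(NOT v5 OR v7): since v5 = True, the clause reduces to (v7). v7 = True.
(v1) is a unit clause: v1 = True.
In (v6 OR NOT v7), NOT v7 is now false; v6 must hold, so v6 = True.
From (v2 OR NOT v5 OR NOT v6) and v6 = True, v5 = True: v2 = True.

True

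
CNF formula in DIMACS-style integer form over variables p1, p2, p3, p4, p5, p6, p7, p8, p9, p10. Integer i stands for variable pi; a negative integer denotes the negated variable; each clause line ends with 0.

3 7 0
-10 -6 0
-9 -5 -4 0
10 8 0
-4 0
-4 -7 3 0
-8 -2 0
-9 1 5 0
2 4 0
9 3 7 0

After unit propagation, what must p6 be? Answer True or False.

(~p4) stands alone — p4 = False.
(p4 | p2): since p4 = False, the clause reduces to (p2). p2 = True.
In (~p8 | ~p2), ~p2 is now false; ~p8 must hold, so p8 = False.
(p10 | p8) with p8 = False leaves only p10, so p10 = True.
From (~p10 | ~p6) and p10 = True: p6 = False.

False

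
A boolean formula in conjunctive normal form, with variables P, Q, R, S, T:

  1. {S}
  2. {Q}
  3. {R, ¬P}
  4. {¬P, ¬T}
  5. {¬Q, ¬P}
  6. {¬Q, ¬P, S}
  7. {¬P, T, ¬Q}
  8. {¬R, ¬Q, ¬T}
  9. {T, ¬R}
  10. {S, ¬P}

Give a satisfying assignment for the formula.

(S) is a unit clause, so S = True.
(Q) is a unit clause, so Q = True.
(¬P) is a unit clause, so P = False.
Pure literal: R appears only negated; assign R = False.
T is now unconstrained; take T = True.

P=F, Q=T, R=F, S=T, T=T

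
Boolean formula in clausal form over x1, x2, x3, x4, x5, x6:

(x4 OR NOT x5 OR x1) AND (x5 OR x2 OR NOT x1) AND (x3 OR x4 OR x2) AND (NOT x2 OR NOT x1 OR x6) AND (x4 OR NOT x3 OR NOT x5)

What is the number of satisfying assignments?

Case analysis on x1 and x2:
  x1=1, x2=1: 7 of the 16 assignments to (x3,x4,x5,x6) work.
  x1=1, x2=0: remaining (x3,x4,x5,x6) ∈ {(0,1,1,0); (0,1,1,1); (1,1,1,0); (1,1,1,1)} — 4.
  x1=0, x2=1: x3, x6 free; 3 ways for (x4,x5) × 2^2 = 12.
  x1=0, x2=0: x6 free; 5 ways for (x3,x4,x5) × 2^1 = 10.
Total: 7 + 4 + 12 + 10 = 33.

33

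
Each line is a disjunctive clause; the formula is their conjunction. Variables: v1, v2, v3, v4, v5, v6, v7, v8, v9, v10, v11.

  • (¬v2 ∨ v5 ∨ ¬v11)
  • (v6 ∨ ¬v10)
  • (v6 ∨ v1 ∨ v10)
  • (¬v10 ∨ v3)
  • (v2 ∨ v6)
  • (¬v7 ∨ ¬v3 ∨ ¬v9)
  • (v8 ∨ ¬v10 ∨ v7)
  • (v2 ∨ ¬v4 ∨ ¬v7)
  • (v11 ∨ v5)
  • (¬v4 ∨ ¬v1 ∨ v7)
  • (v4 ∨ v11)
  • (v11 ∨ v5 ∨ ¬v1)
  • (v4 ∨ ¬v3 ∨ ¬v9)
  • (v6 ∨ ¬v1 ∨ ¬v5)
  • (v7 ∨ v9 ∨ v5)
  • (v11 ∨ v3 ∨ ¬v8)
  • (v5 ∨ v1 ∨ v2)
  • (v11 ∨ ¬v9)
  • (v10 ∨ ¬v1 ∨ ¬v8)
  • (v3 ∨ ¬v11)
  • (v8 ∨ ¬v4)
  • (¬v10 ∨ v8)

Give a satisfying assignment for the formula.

Pure literal: v6 appears only positively; assign v6 = True.
Set v1 = False and propagate.
The remaining clauses are satisfied by v2 = True, v3 = True, v4 = True, v5 = True, v7 = True, v8 = True, v9 = False, v10 = True, v11 = False.

v1 = False, v2 = True, v3 = True, v4 = True, v5 = True, v6 = True, v7 = True, v8 = True, v9 = False, v10 = True, v11 = False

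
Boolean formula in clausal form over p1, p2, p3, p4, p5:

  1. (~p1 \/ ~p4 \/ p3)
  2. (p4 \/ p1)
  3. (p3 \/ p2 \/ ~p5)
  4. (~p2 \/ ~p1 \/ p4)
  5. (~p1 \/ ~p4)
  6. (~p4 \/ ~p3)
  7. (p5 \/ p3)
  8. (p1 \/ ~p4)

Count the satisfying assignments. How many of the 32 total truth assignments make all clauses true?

2

Satisfying assignments:
  p1=T p2=F p3=T p4=F p5=F
  p1=T p2=F p3=T p4=F p5=T
Count: 2.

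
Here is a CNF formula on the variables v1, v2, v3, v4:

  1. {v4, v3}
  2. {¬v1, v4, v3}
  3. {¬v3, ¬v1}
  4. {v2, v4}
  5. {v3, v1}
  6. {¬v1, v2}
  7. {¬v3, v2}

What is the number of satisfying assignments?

3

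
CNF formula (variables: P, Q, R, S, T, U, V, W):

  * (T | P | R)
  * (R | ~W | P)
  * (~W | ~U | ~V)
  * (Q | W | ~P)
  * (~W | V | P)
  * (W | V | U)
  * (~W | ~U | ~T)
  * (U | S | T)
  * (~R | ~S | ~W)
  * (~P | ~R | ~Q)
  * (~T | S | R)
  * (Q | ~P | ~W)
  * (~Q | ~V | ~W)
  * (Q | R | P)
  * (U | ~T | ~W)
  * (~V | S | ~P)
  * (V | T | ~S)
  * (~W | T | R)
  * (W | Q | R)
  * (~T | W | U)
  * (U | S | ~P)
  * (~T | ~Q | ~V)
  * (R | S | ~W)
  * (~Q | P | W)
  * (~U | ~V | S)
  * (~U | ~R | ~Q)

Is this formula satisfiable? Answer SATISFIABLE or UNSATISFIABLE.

Set P = True and propagate.
Try Q = True.
  then R is forced to False.
For the remaining variables, S = False, T = False, U = True, V = False, W = False works.
So P = T  Q = T  R = F  S = F  T = F  U = T  V = F  W = F is a satisfying assignment.

SATISFIABLE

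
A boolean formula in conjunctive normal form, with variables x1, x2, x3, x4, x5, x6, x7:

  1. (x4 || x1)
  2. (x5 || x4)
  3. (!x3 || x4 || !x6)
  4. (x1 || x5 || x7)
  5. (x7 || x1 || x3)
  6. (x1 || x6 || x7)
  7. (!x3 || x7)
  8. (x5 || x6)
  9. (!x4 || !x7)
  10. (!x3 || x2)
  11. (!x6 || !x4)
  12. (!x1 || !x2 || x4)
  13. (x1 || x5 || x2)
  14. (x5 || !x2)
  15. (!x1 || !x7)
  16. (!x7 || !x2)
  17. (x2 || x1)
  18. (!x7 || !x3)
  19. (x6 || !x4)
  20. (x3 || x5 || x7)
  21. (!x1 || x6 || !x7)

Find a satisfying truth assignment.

x1 = True, x2 = False, x3 = False, x4 = False, x5 = True, x6 = False, x7 = False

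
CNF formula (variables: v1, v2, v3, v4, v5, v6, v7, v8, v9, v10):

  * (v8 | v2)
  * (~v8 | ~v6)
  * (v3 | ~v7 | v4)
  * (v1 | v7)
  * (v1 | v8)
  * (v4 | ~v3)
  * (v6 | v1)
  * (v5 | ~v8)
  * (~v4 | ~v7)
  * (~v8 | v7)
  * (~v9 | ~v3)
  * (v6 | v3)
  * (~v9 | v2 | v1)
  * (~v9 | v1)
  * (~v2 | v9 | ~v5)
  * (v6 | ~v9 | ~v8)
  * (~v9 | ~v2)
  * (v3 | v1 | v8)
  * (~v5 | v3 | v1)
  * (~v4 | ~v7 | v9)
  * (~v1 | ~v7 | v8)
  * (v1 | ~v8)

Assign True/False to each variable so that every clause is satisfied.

Try v1 = True.
For the remaining variables, v2 = True, v3 = False, v4 = False, v5 = False, v6 = True, v7 = False, v8 = False, v9 = False, v10 = True works.
Every clause has at least one true literal under this assignment.

v1=T, v2=T, v3=F, v4=F, v5=F, v6=T, v7=F, v8=F, v9=F, v10=T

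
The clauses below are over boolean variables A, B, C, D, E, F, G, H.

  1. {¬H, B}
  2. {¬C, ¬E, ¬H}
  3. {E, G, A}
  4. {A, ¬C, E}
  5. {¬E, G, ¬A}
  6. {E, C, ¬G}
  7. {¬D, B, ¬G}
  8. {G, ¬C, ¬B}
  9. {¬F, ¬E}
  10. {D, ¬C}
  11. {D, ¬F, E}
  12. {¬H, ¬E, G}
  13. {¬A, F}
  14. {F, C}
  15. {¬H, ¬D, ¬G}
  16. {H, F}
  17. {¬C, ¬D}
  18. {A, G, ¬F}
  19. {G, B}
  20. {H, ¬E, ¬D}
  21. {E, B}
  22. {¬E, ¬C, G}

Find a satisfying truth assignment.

A = T, B = T, C = F, D = T, E = F, F = T, G = F, H = F

Check each clause:
  1. {¬H, B} — ¬H is true.
  2. {¬E, ¬H, ¬C} — ¬H is true.
  3. {E, A, G} — A is true.
  4. {¬C, E, A} — ¬C is true.
  5. {G, ¬E, ¬A} — ¬E is true.
  6. {E, C, ¬G} — ¬G is true.
  7. {¬D, B, ¬G} — ¬G is true.
  8. {¬C, G, ¬B} — ¬C is true.
  9. {¬E, ¬F} — ¬E is true.
  10. {¬C, D} — D is true.
  11. {¬F, D, E} — D is true.
  12. {G, ¬E, ¬H} — ¬H is true.
  13. {¬A, F} — F is true.
  14. {C, F} — F is true.
  15. {¬G, ¬D, ¬H} — ¬H is true.
  16. {H, F} — F is true.
  17. {¬D, ¬C} — ¬C is true.
  18. {G, ¬F, A} — A is true.
  19. {G, B} — B is true.
  20. {¬D, H, ¬E} — ¬E is true.
  21. {B, E} — B is true.
  22. {¬C, G, ¬E} — ¬E is true.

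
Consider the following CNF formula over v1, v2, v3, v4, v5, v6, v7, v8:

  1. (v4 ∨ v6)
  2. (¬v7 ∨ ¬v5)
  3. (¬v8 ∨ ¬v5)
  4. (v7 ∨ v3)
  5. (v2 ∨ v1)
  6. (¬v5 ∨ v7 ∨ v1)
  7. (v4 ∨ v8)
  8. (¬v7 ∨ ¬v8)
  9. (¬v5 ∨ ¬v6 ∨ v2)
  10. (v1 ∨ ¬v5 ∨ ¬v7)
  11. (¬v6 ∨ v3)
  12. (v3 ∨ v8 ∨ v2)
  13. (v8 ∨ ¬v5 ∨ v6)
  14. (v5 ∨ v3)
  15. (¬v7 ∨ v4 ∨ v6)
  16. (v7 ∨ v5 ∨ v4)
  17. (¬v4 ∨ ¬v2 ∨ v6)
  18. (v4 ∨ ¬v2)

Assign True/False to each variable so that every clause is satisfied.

Pure literal: v1 appears only positively; assign v1 = True.
Pure literal: v3 appears only positively; assign v3 = True.
Set v2 = True and propagate.
  then v4 is forced to True.
  then v6 is forced to True.
Set v5 = False and propagate.
The remaining clauses are satisfied by v7 = False, v8 = False.

v1 = True  v2 = True  v3 = True  v4 = True  v5 = False  v6 = True  v7 = False  v8 = False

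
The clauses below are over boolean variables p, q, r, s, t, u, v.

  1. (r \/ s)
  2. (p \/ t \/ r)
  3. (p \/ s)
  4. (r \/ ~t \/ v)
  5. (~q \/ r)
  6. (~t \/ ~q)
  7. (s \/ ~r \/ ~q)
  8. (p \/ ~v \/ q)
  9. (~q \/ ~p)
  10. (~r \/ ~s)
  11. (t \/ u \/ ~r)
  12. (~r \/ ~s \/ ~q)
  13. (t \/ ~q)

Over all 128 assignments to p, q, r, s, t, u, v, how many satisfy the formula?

12

Split on r, then q.
  r=1, q=1: a clause becomes empty — 0.
  r=1, q=0: v free; 3 ways for (p,s,t,u) × 2^1 = 6.
  r=0, q=1: a clause becomes empty — 0.
  r=0, q=0: u free; 3 ways for (p,s,t,v) × 2^1 = 6.
Total: 0 + 6 + 0 + 6 = 12.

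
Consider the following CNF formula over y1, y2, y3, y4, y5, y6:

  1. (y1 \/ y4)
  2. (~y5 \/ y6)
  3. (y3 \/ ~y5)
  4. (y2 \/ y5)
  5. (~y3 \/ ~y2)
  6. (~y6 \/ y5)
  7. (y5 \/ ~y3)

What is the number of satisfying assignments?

6

Satisfying assignments:
  y1=F y2=F y3=T y4=T y5=T y6=T
  y1=F y2=T y3=F y4=T y5=F y6=F
  y1=T y2=F y3=T y4=F y5=T y6=T
  y1=T y2=F y3=T y4=T y5=T y6=T
  y1=T y2=T y3=F y4=F y5=F y6=F
  y1=T y2=T y3=F y4=T y5=F y6=F
Count: 6.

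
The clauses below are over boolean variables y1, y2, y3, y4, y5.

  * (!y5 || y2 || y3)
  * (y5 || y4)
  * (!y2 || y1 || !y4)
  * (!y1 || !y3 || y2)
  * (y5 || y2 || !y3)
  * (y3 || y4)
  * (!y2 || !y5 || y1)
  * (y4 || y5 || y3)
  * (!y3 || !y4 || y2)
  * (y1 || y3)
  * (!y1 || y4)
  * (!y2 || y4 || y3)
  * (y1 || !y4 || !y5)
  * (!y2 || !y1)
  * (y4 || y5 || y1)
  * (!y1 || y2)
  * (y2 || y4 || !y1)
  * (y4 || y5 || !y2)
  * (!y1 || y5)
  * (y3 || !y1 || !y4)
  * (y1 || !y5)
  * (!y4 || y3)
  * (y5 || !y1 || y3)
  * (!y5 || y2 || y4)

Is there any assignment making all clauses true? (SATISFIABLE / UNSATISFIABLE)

UNSATISFIABLE

y1 = True:
  propagation gives y4=True, y2=False; an empty clause results — contradiction.
y1 = False:
  propagation gives y3=True, y5=False, y4=True, y2=False; an empty clause results — contradiction.
Every branch closes, so no satisfying assignment exists.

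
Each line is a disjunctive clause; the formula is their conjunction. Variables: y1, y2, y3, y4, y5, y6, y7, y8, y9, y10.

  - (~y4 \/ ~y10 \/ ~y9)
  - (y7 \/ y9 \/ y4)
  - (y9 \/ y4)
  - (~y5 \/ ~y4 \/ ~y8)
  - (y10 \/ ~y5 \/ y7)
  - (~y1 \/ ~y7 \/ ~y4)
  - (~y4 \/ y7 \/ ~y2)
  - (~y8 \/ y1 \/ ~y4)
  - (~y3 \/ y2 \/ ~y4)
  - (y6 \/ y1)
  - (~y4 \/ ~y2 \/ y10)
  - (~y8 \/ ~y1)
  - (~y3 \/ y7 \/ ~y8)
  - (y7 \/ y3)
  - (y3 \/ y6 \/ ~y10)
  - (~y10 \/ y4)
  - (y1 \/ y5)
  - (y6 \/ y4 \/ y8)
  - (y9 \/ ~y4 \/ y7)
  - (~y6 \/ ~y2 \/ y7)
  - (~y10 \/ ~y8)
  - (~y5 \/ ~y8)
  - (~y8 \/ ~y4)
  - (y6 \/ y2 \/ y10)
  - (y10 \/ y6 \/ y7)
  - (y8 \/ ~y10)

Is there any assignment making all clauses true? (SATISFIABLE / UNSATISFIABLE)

Try y1 = True.
  then y8 is forced to False.
  then y10 is forced to False.
Branch on y2: take y2 = False.
  then y6 is forced to True.
Branch on y3: take y3 = False.
  then y7 is forced to True.
  then y4 is forced to False.
  then y9 is forced to True.
y5 is now unconstrained; take y5 = False.
So y1=True, y2=False, y3=False, y4=False, y5=False, y6=True, y7=True, y8=False, y9=True, y10=False is a satisfying assignment.

SATISFIABLE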